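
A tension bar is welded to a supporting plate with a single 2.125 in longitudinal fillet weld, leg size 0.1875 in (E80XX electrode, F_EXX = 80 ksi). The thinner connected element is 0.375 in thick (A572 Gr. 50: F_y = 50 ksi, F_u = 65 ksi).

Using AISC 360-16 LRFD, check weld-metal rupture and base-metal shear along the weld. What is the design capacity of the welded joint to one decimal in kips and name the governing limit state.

10.1 kips (weld metal governs)

Weld metal: throat = 0.707×0.1875 = 0.13256 in, L = 2.125 in. φR_n = 0.75 × 0.6 × 80 × 0.13256 × 2.125 = 10.1 kips.
Base metal shear (0.375 in plate): yield φR_n = 1.0×0.6×50×0.375×2.125 = 23.9 kips; rupture φR_n = 0.75×0.6×65×0.375×2.125 = 23.3 kips; take 23.3 kips (rupture).
Governing: min(10.1, 23.3) = 10.1 kips → weld metal.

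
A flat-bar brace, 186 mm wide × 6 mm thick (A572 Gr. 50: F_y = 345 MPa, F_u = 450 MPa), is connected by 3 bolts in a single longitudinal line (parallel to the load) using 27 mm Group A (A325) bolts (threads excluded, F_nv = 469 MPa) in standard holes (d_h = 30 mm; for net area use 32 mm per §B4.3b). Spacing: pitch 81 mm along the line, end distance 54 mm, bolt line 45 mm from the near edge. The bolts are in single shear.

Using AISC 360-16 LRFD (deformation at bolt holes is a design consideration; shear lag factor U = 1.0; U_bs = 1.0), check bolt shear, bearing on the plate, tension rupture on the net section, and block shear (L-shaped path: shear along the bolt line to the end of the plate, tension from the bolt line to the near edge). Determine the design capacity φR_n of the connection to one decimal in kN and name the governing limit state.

224.0 kN (block shear governs)

Bolt shear: A_b = π(27)²/4 = 572.56 mm². φR_n = 0.75 × 469 × 572.56 × 3 × 1 = 604.2 kN.
Bearing (6 mm plate, F_u = 450 MPa): end bolts L_c = 54 − 30/2 = 39, R_n = min(1.2×39×6×450, 2.4×27×6×450) = 126.36 kN/bolt; interior L_c = 81 − 30 = 51, R_n = 165.24 kN/bolt. φR_n = 0.75 × (1×126.36 + 2×165.24) = 342.6 kN.
Tension rupture (net): A_n = (186 − 1×32)×6 = 924 mm² (U = 1.0, A_e = A_n). φR_n = 0.75 × 450 × 924 = 311.9 kN.
Block shear: shear path 1×[54+2×81] = 1×216 mm, A_gv = 1296, A_nv = 1×(216 − 2.5×32)×6 = 816 mm²; tension to near edge: (45 − 0.5×32)×6 = 174 mm². R_n = min(0.6×450×816, 0.6×345×1296) + 1.0×450×174 = min(220.32, 268.27) + 78.3 = 298.62 kN. φR_n = 0.75 × 298.62 = 224.0 kN.
Governing: min(604.2, 342.6, 311.9, 224.0) = 224.0 kN → block shear.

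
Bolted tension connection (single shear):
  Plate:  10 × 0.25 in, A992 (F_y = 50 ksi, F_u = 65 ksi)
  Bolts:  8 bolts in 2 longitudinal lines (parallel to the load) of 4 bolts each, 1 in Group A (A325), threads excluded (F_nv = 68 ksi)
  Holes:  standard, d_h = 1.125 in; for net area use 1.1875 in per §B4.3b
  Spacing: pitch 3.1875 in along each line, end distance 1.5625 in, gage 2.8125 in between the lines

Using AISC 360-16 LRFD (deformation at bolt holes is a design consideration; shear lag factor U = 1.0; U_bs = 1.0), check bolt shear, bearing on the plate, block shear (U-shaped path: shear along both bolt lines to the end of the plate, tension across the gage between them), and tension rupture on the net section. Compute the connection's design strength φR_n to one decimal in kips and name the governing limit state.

Bolt shear: A_b = π(1)²/4 = 0.7854 in². φR_n = 0.75 × 68 × 0.7854 × 8 × 1 = 320.4 kips.
Bearing (0.25 in plate, F_u = 65 ksi): end bolts L_c = 1.5625 − 1.125/2 = 1, R_n = min(1.2×1×0.25×65, 2.4×1×0.25×65) = 19.5 kips/bolt; interior L_c = 3.1875 − 1.125 = 2.0625, R_n = 39 kips/bolt. φR_n = 0.75 × (2×19.5 + 6×39) = 204.8 kips.
Block shear: shear path 2×[1.5625+3×3.1875] = 2×11.125 in, A_gv = 5.5625, A_nv = 2×(11.125 − 3.5×1.1875)×0.25 = 3.4844 in²; tension across gage: (2.8125 − 1×1.1875)×0.25 = 0.40625 in². R_n = min(0.6×65×3.4844, 0.6×50×5.5625) + 1.0×65×0.40625 = min(135.89, 166.88) + 26.406 = 162.3 kips. φR_n = 0.75 × 162.3 = 121.7 kips.
Tension rupture (net): A_n = (10 − 2×1.1875)×0.25 = 1.9063 in² (U = 1.0, A_e = A_n). φR_n = 0.75 × 65 × 1.9063 = 92.9 kips.
Governing: min(320.4, 204.8, 121.7, 92.9) = 92.9 kips → net-section rupture.

92.9 kips (net-section rupture governs)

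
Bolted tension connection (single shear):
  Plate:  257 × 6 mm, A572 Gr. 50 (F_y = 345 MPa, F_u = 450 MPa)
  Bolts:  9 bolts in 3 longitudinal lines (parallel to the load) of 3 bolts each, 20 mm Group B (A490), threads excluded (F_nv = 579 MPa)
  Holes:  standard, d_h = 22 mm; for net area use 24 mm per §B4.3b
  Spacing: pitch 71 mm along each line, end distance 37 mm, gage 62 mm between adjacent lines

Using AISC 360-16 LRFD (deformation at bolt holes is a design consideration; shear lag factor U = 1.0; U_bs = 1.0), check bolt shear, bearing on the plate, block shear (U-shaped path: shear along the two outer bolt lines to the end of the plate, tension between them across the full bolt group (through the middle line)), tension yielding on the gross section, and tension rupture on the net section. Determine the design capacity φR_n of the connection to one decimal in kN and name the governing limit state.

Bolt shear: A_b = π(20)²/4 = 314.16 mm². φR_n = 0.75 × 579 × 314.16 × 9 × 1 = 1227.8 kN.
Bearing (6 mm plate, F_u = 450 MPa): end bolts L_c = 37 − 22/2 = 26, R_n = min(1.2×26×6×450, 2.4×20×6×450) = 84.24 kN/bolt; interior L_c = 71 − 22 = 49, R_n = 129.6 kN/bolt. φR_n = 0.75 × (3×84.24 + 6×129.6) = 772.7 kN.
Block shear: shear path 2×[37+2×71] = 2×179 mm, A_gv = 2148, A_nv = 2×(179 − 2.5×24)×6 = 1428 mm²; tension across gage: (124 − 2×24)×6 = 456 mm². R_n = min(0.6×450×1428, 0.6×345×2148) + 1.0×450×456 = min(385.56, 444.64) + 205.2 = 590.76 kN. φR_n = 0.75 × 590.76 = 443.1 kN.
Tension yield (gross): A_g = 257×6 = 1542 mm². φR_n = 0.90 × 345 × 1542 = 478.8 kN.
Tension rupture (net): A_n = (257 − 3×24)×6 = 1110 mm² (U = 1.0, A_e = A_n). φR_n = 0.75 × 450 × 1110 = 374.6 kN.
Governing: min(1227.8, 772.7, 443.1, 478.8, 374.6) = 374.6 kN → net-section rupture.

374.6 kN (net-section rupture governs)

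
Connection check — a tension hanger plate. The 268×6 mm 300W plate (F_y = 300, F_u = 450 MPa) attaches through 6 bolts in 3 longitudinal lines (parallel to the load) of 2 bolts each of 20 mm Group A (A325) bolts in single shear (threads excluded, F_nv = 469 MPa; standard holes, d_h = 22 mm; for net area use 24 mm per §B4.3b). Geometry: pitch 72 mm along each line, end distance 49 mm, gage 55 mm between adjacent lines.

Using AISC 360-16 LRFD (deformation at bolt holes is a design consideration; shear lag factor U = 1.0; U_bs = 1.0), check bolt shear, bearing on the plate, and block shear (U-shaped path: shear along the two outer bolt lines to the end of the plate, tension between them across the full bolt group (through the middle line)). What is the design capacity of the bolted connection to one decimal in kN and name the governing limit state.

321.6 kN (block shear governs)

Bolt shear: A_b = π(20)²/4 = 314.16 mm². φR_n = 0.75 × 469 × 314.16 × 6 × 1 = 663.0 kN.
Bearing (6 mm plate, F_u = 450 MPa): end bolts L_c = 49 − 22/2 = 38, R_n = min(1.2×38×6×450, 2.4×20×6×450) = 123.12 kN/bolt; interior L_c = 72 − 22 = 50, R_n = 129.6 kN/bolt. φR_n = 0.75 × (3×123.12 + 3×129.6) = 568.6 kN.
Block shear: shear path 2×[49+1×72] = 2×121 mm, A_gv = 1452, A_nv = 2×(121 − 1.5×24)×6 = 1020 mm²; tension across gage: (110 − 2×24)×6 = 372 mm². R_n = min(0.6×450×1020, 0.6×300×1452) + 1.0×450×372 = min(275.4, 261.36) + 167.4 = 428.76 kN. φR_n = 0.75 × 428.76 = 321.6 kN.
Governing: min(663.0, 568.6, 321.6) = 321.6 kN → block shear.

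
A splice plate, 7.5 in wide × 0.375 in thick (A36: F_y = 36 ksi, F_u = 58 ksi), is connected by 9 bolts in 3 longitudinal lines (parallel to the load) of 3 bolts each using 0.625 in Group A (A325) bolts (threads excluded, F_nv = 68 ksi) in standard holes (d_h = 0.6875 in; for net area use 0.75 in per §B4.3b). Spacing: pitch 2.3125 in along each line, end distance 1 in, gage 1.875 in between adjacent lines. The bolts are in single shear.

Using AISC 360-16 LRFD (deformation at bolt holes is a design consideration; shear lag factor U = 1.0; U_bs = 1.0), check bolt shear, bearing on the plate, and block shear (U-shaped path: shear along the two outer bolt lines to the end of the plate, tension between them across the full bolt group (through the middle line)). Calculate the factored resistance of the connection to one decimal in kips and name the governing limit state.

105.0 kips (block shear governs)

Bolt shear: A_b = π(0.625)²/4 = 0.3068 in². φR_n = 0.75 × 68 × 0.3068 × 9 × 1 = 140.8 kips.
Bearing (0.375 in plate, F_u = 58 ksi): end bolts L_c = 1 − 0.6875/2 = 0.65625, R_n = min(1.2×0.65625×0.375×58, 2.4×0.625×0.375×58) = 17.128 kips/bolt; interior L_c = 2.3125 − 0.6875 = 1.625, R_n = 32.625 kips/bolt. φR_n = 0.75 × (3×17.128 + 6×32.625) = 185.4 kips.
Block shear: shear path 2×[1+2×2.3125] = 2×5.625 in, A_gv = 4.2188, A_nv = 2×(5.625 − 2.5×0.75)×0.375 = 2.8125 in²; tension across gage: (3.75 − 2×0.75)×0.375 = 0.84375 in². R_n = min(0.6×58×2.8125, 0.6×36×4.2188) + 1.0×58×0.84375 = min(97.875, 91.126) + 48.938 = 140.06 kips. φR_n = 0.75 × 140.06 = 105.0 kips.
Governing: min(140.8, 185.4, 105.0) = 105.0 kips → block shear.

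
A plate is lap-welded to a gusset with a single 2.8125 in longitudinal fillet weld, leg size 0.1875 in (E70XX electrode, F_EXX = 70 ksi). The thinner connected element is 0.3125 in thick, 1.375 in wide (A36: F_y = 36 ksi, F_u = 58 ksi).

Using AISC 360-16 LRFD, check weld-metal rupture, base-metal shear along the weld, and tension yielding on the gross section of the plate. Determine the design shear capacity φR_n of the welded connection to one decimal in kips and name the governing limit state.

11.7 kips (weld metal governs)

Weld metal: throat = 0.707×0.1875 = 0.13256 in, L = 2.8125 in. φR_n = 0.75 × 0.6 × 70 × 0.13256 × 2.8125 = 11.7 kips.
Base metal shear (0.3125 in plate): yield φR_n = 1.0×0.6×36×0.3125×2.8125 = 19.0 kips; rupture φR_n = 0.75×0.6×58×0.3125×2.8125 = 22.9 kips; take 19.0 kips (yield).
Tension yield (gross): A_g = 1.375×0.3125 = 0.42969 in². φR_n = 0.90 × 36 × 0.42969 = 13.9 kips.
Governing: min(11.7, 19.0, 13.9) = 11.7 kips → weld metal.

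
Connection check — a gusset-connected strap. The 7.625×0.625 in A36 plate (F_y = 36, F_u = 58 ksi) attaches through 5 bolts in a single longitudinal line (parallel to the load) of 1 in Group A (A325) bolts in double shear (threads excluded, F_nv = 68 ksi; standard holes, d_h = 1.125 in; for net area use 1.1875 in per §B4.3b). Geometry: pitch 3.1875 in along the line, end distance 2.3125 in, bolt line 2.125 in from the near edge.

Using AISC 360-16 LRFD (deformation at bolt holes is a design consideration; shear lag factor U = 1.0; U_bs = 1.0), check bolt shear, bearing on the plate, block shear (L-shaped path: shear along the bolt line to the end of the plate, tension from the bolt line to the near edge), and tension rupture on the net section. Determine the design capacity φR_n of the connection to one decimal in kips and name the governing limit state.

175.0 kips (net-section rupture governs)

Bolt shear: A_b = π(1)²/4 = 0.7854 in². φR_n = 0.75 × 68 × 0.7854 × 5 × 2 = 400.6 kips.
Bearing (0.625 in plate, F_u = 58 ksi): end bolts L_c = 2.3125 − 1.125/2 = 1.75, R_n = min(1.2×1.75×0.625×58, 2.4×1×0.625×58) = 76.125 kips/bolt; interior L_c = 3.1875 − 1.125 = 2.0625, R_n = 87 kips/bolt. φR_n = 0.75 × (1×76.125 + 4×87) = 318.1 kips.
Block shear: shear path 1×[2.3125+4×3.1875] = 1×15.0625 in, A_gv = 9.4141, A_nv = 1×(15.0625 − 4.5×1.1875)×0.625 = 6.0742 in²; tension to near edge: (2.125 − 0.5×1.1875)×0.625 = 0.95703 in². R_n = min(0.6×58×6.0742, 0.6×36×9.4141) + 1.0×58×0.95703 = min(211.38, 203.34) + 55.508 = 258.85 kips. φR_n = 0.75 × 258.85 = 194.1 kips.
Tension rupture (net): A_n = (7.625 − 1×1.1875)×0.625 = 4.0234 in² (U = 1.0, A_e = A_n). φR_n = 0.75 × 58 × 4.0234 = 175.0 kips.
Governing: min(400.6, 318.1, 194.1, 175.0) = 175.0 kips → net-section rupture.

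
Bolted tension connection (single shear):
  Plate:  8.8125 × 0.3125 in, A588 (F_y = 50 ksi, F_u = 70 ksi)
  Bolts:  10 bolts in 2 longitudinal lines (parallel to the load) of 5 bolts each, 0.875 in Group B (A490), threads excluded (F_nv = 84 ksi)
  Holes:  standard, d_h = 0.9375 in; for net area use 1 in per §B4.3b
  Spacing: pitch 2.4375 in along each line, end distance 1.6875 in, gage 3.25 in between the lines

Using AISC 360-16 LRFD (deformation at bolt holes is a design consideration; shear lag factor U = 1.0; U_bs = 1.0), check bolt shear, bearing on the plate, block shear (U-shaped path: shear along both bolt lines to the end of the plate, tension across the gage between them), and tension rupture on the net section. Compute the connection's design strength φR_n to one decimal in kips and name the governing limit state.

Bolt shear: A_b = π(0.875)²/4 = 0.60132 in². φR_n = 0.75 × 84 × 0.60132 × 10 × 1 = 378.8 kips.
Bearing (0.3125 in plate, F_u = 70 ksi): end bolts L_c = 1.6875 − 0.9375/2 = 1.21875, R_n = min(1.2×1.21875×0.3125×70, 2.4×0.875×0.3125×70) = 31.992 kips/bolt; interior L_c = 2.4375 − 0.9375 = 1.5, R_n = 39.375 kips/bolt. φR_n = 0.75 × (2×31.992 + 8×39.375) = 284.2 kips.
Block shear: shear path 2×[1.6875+4×2.4375] = 2×11.4375 in, A_gv = 7.1484, A_nv = 2×(11.4375 − 4.5×1)×0.3125 = 4.3359 in²; tension across gage: (3.25 − 1×1)×0.3125 = 0.70313 in². R_n = min(0.6×70×4.3359, 0.6×50×7.1484) + 1.0×70×0.70313 = min(182.11, 214.45) + 49.219 = 231.33 kips. φR_n = 0.75 × 231.33 = 173.5 kips.
Tension rupture (net): A_n = (8.8125 − 2×1)×0.3125 = 2.1289 in² (U = 1.0, A_e = A_n). φR_n = 0.75 × 70 × 2.1289 = 111.8 kips.
Governing: min(378.8, 284.2, 173.5, 111.8) = 111.8 kips → net-section rupture.

111.8 kips (net-section rupture governs)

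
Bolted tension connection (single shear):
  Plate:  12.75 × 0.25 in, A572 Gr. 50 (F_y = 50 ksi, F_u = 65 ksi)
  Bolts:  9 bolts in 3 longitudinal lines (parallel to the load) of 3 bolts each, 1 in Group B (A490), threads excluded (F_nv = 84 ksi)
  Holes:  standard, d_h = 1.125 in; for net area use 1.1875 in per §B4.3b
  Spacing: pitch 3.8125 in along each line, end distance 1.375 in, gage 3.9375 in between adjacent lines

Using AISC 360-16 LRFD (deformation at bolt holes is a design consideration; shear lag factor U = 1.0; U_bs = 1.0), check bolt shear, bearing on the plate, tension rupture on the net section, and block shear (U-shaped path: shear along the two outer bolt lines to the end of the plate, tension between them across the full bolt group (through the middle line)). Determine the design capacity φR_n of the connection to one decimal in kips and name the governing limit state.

112.0 kips (net-section rupture governs)

Bolt shear: A_b = π(1)²/4 = 0.7854 in². φR_n = 0.75 × 84 × 0.7854 × 9 × 1 = 445.3 kips.
Bearing (0.25 in plate, F_u = 65 ksi): end bolts L_c = 1.375 − 1.125/2 = 0.8125, R_n = min(1.2×0.8125×0.25×65, 2.4×1×0.25×65) = 15.844 kips/bolt; interior L_c = 3.8125 − 1.125 = 2.6875, R_n = 39 kips/bolt. φR_n = 0.75 × (3×15.844 + 6×39) = 211.1 kips.
Tension rupture (net): A_n = (12.75 − 3×1.1875)×0.25 = 2.2969 in² (U = 1.0, A_e = A_n). φR_n = 0.75 × 65 × 2.2969 = 112.0 kips.
Block shear: shear path 2×[1.375+2×3.8125] = 2×9 in, A_gv = 4.5, A_nv = 2×(9 − 2.5×1.1875)×0.25 = 3.0156 in²; tension across gage: (7.875 − 2×1.1875)×0.25 = 1.375 in². R_n = min(0.6×65×3.0156, 0.6×50×4.5) + 1.0×65×1.375 = min(117.61, 135) + 89.375 = 206.99 kips. φR_n = 0.75 × 206.99 = 155.2 kips.
Governing: min(445.3, 211.1, 112.0, 155.2) = 112.0 kips → net-section rupture.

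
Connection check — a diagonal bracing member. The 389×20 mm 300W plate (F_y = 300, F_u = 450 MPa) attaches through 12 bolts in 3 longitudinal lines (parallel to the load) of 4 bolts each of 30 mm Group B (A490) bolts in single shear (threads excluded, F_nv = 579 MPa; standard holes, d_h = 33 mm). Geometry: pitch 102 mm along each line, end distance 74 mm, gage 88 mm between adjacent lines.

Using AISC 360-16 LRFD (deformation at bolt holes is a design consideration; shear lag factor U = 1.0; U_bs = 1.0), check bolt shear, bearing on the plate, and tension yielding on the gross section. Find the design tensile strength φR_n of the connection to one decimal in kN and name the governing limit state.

2100.6 kN (gross-section yield governs)

Bolt shear: A_b = π(30)²/4 = 706.86 mm². φR_n = 0.75 × 579 × 706.86 × 12 × 1 = 3683.4 kN.
Bearing (20 mm plate, F_u = 450 MPa): end bolts L_c = 74 − 33/2 = 57.5, R_n = min(1.2×57.5×20×450, 2.4×30×20×450) = 621 kN/bolt; interior L_c = 102 − 33 = 69, R_n = 648 kN/bolt. φR_n = 0.75 × (3×621 + 9×648) = 5771.3 kN.
Tension yield (gross): A_g = 389×20 = 7780 mm². φR_n = 0.90 × 300 × 7780 = 2100.6 kN.
Governing: min(3683.4, 5771.3, 2100.6) = 2100.6 kN → gross-section yield.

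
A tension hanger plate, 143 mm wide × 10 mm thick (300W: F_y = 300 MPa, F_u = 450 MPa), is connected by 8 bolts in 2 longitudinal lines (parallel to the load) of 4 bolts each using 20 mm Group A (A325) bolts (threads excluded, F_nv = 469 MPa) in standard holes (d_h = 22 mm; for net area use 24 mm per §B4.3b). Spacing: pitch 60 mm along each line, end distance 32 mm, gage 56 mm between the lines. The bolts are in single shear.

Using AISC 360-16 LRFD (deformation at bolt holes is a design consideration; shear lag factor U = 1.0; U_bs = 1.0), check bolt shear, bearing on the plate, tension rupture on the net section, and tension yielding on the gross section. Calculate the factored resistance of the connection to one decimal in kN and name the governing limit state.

320.6 kN (net-section rupture governs)

Bolt shear: A_b = π(20)²/4 = 314.16 mm². φR_n = 0.75 × 469 × 314.16 × 8 × 1 = 884.0 kN.
Bearing (10 mm plate, F_u = 450 MPa): end bolts L_c = 32 − 22/2 = 21, R_n = min(1.2×21×10×450, 2.4×20×10×450) = 113.4 kN/bolt; interior L_c = 60 − 22 = 38, R_n = 205.2 kN/bolt. φR_n = 0.75 × (2×113.4 + 6×205.2) = 1093.5 kN.
Tension rupture (net): A_n = (143 − 2×24)×10 = 950 mm² (U = 1.0, A_e = A_n). φR_n = 0.75 × 450 × 950 = 320.6 kN.
Tension yield (gross): A_g = 143×10 = 1430 mm². φR_n = 0.90 × 300 × 1430 = 386.1 kN.
Governing: min(884.0, 1093.5, 320.6, 386.1) = 320.6 kN → net-section rupture.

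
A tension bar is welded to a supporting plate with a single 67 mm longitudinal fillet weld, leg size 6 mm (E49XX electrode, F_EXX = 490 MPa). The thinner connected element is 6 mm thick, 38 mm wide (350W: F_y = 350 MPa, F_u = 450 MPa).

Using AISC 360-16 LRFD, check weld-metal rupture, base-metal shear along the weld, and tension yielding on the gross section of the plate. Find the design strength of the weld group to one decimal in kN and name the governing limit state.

Weld metal: throat = 0.707×6 = 4.242 mm, L = 67 mm. φR_n = 0.75 × 0.6 × 490 × 4.242 × 67 = 62.7 kN.
Base metal shear (6 mm plate): yield φR_n = 1.0×0.6×350×6×67 = 84.4 kN; rupture φR_n = 0.75×0.6×450×6×67 = 81.4 kN; take 81.4 kN (rupture).
Tension yield (gross): A_g = 38×6 = 228 mm². φR_n = 0.90 × 350 × 228 = 71.8 kN.
Governing: min(62.7, 81.4, 71.8) = 62.7 kN → weld metal.

62.7 kN (weld metal governs)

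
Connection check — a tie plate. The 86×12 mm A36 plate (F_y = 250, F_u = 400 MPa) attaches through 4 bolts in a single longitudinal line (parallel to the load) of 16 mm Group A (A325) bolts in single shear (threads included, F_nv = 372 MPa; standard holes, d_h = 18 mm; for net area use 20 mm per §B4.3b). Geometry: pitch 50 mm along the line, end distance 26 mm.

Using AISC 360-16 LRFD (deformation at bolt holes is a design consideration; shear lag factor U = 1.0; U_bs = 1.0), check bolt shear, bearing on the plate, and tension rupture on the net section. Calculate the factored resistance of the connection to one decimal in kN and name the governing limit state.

Bolt shear: A_b = π(16)²/4 = 201.06 mm². φR_n = 0.75 × 372 × 201.06 × 4 × 1 = 224.4 kN.
Bearing (12 mm plate, F_u = 400 MPa): end bolts L_c = 26 − 18/2 = 17, R_n = min(1.2×17×12×400, 2.4×16×12×400) = 97.92 kN/bolt; interior L_c = 50 − 18 = 32, R_n = 184.32 kN/bolt. φR_n = 0.75 × (1×97.92 + 3×184.32) = 488.2 kN.
Tension rupture (net): A_n = (86 − 1×20)×12 = 792 mm² (U = 1.0, A_e = A_n). φR_n = 0.75 × 400 × 792 = 237.6 kN.
Governing: min(224.4, 488.2, 237.6) = 224.4 kN → bolt shear.

224.4 kN (bolt shear governs)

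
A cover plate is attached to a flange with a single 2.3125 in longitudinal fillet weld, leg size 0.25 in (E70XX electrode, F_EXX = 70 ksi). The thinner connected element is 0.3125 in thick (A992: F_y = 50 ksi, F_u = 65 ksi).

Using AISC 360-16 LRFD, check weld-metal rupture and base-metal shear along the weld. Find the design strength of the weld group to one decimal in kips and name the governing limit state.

12.9 kips (weld metal governs)

Weld metal: throat = 0.707×0.25 = 0.17675 in, L = 2.3125 in. φR_n = 0.75 × 0.6 × 70 × 0.17675 × 2.3125 = 12.9 kips.
Base metal shear (0.3125 in plate): yield φR_n = 1.0×0.6×50×0.3125×2.3125 = 21.7 kips; rupture φR_n = 0.75×0.6×65×0.3125×2.3125 = 21.1 kips; take 21.1 kips (rupture).
Governing: min(12.9, 21.1) = 12.9 kips → weld metal.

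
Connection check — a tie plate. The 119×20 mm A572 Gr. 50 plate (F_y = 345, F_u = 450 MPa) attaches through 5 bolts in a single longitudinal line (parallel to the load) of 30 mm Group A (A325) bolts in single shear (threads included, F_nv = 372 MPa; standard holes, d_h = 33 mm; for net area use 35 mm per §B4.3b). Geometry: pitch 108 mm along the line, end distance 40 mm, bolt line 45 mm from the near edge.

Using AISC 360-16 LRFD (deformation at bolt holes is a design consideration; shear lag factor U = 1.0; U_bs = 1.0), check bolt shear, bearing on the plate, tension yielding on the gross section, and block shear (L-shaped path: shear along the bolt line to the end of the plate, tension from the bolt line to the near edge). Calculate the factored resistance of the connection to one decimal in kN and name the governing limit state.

739.0 kN (gross-section yield governs)

Bolt shear: A_b = π(30)²/4 = 706.86 mm². φR_n = 0.75 × 372 × 706.86 × 5 × 1 = 986.1 kN.
Bearing (20 mm plate, F_u = 450 MPa): end bolts L_c = 40 − 33/2 = 23.5, R_n = min(1.2×23.5×20×450, 2.4×30×20×450) = 253.8 kN/bolt; interior L_c = 108 − 33 = 75, R_n = 648 kN/bolt. φR_n = 0.75 × (1×253.8 + 4×648) = 2134.4 kN.
Tension yield (gross): A_g = 119×20 = 2380 mm². φR_n = 0.90 × 345 × 2380 = 739.0 kN.
Block shear: shear path 1×[40+4×108] = 1×472 mm, A_gv = 9440, A_nv = 1×(472 − 4.5×35)×20 = 6290 mm²; tension to near edge: (45 − 0.5×35)×20 = 550 mm². R_n = min(0.6×450×6290, 0.6×345×9440) + 1.0×450×550 = min(1698.3, 1954.1) + 247.5 = 1945.8 kN. φR_n = 0.75 × 1945.8 = 1459.4 kN.
Governing: min(986.1, 2134.4, 739.0, 1459.4) = 739.0 kN → gross-section yield.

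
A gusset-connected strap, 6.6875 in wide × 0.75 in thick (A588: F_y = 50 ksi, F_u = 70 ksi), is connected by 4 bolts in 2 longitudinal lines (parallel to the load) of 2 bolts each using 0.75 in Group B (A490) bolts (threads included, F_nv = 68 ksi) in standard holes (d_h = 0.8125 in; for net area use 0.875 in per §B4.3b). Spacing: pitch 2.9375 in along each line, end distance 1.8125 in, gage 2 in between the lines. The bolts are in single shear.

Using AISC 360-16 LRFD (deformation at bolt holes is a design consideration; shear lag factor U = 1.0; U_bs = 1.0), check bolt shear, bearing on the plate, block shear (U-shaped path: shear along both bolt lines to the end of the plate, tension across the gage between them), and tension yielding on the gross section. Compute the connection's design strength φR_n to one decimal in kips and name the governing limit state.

90.1 kips (bolt shear governs)

Bolt shear: A_b = π(0.75)²/4 = 0.44179 in². φR_n = 0.75 × 68 × 0.44179 × 4 × 1 = 90.1 kips.
Bearing (0.75 in plate, F_u = 70 ksi): end bolts L_c = 1.8125 − 0.8125/2 = 1.40625, R_n = min(1.2×1.40625×0.75×70, 2.4×0.75×0.75×70) = 88.594 kips/bolt; interior L_c = 2.9375 − 0.8125 = 2.125, R_n = 94.5 kips/bolt. φR_n = 0.75 × (2×88.594 + 2×94.5) = 274.6 kips.
Block shear: shear path 2×[1.8125+1×2.9375] = 2×4.75 in, A_gv = 7.125, A_nv = 2×(4.75 − 1.5×0.875)×0.75 = 5.1563 in²; tension across gage: (2 − 1×0.875)×0.75 = 0.84375 in². R_n = min(0.6×70×5.1563, 0.6×50×7.125) + 1.0×70×0.84375 = min(216.56, 213.75) + 59.063 = 272.81 kips. φR_n = 0.75 × 272.81 = 204.6 kips.
Tension yield (gross): A_g = 6.6875×0.75 = 5.0156 in². φR_n = 0.90 × 50 × 5.0156 = 225.7 kips.
Governing: min(90.1, 274.6, 204.6, 225.7) = 90.1 kips → bolt shear.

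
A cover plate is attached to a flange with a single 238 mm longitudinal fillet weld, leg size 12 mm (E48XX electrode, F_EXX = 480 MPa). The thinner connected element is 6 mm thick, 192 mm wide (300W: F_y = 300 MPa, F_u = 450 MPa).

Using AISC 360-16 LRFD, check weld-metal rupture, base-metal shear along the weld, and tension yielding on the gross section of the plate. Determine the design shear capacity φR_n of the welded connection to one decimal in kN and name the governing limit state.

Weld metal: throat = 0.707×12 = 8.484 mm, L = 238 mm. φR_n = 0.75 × 0.6 × 480 × 8.484 × 238 = 436.1 kN.
Base metal shear (6 mm plate): yield φR_n = 1.0×0.6×300×6×238 = 257.0 kN; rupture φR_n = 0.75×0.6×450×6×238 = 289.2 kN; take 257.0 kN (yield).
Tension yield (gross): A_g = 192×6 = 1152 mm². φR_n = 0.90 × 300 × 1152 = 311.0 kN.
Governing: min(436.1, 257.0, 311.0) = 257.0 kN → base-metal shear.

257.0 kN (base-metal shear governs)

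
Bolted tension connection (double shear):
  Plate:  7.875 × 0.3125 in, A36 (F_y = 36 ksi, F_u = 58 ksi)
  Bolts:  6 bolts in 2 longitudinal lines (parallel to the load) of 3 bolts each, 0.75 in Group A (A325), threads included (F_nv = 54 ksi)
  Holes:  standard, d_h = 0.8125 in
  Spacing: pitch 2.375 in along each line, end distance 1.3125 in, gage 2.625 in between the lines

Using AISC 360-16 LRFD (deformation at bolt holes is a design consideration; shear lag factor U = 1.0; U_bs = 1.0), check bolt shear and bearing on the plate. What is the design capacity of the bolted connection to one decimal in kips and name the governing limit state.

Bolt shear: A_b = π(0.75)²/4 = 0.44179 in². φR_n = 0.75 × 54 × 0.44179 × 6 × 2 = 214.7 kips.
Bearing (0.3125 in plate, F_u = 58 ksi): end bolts L_c = 1.3125 − 0.8125/2 = 0.90625, R_n = min(1.2×0.90625×0.3125×58, 2.4×0.75×0.3125×58) = 19.711 kips/bolt; interior L_c = 2.375 − 0.8125 = 1.5625, R_n = 32.625 kips/bolt. φR_n = 0.75 × (2×19.711 + 4×32.625) = 127.4 kips.
Governing: min(214.7, 127.4) = 127.4 kips → bearing.

127.4 kips (bearing governs)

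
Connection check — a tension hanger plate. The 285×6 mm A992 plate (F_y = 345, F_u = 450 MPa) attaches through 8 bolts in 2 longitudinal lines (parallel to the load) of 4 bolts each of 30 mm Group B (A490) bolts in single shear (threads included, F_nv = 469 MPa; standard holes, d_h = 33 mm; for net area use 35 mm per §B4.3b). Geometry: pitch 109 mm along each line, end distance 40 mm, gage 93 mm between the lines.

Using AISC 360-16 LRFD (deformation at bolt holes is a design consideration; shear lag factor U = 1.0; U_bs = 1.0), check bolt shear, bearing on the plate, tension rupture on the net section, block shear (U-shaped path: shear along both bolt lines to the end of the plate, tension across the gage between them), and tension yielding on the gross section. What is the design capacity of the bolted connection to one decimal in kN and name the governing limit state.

435.4 kN (net-section rupture governs)

Bolt shear: A_b = π(30)²/4 = 706.86 mm². φR_n = 0.75 × 469 × 706.86 × 8 × 1 = 1989.1 kN.
Bearing (6 mm plate, F_u = 450 MPa): end bolts L_c = 40 − 33/2 = 23.5, R_n = min(1.2×23.5×6×450, 2.4×30×6×450) = 76.14 kN/bolt; interior L_c = 109 − 33 = 76, R_n = 194.4 kN/bolt. φR_n = 0.75 × (2×76.14 + 6×194.4) = 989.0 kN.
Tension rupture (net): A_n = (285 − 2×35)×6 = 1290 mm² (U = 1.0, A_e = A_n). φR_n = 0.75 × 450 × 1290 = 435.4 kN.
Block shear: shear path 2×[40+3×109] = 2×367 mm, A_gv = 4404, A_nv = 2×(367 − 3.5×35)×6 = 2934 mm²; tension across gage: (93 − 1×35)×6 = 348 mm². R_n = min(0.6×450×2934, 0.6×345×4404) + 1.0×450×348 = min(792.18, 911.63) + 156.6 = 948.78 kN. φR_n = 0.75 × 948.78 = 711.6 kN.
Tension yield (gross): A_g = 285×6 = 1710 mm². φR_n = 0.90 × 345 × 1710 = 531.0 kN.
Governing: min(1989.1, 989.0, 435.4, 711.6, 531.0) = 435.4 kN → net-section rupture.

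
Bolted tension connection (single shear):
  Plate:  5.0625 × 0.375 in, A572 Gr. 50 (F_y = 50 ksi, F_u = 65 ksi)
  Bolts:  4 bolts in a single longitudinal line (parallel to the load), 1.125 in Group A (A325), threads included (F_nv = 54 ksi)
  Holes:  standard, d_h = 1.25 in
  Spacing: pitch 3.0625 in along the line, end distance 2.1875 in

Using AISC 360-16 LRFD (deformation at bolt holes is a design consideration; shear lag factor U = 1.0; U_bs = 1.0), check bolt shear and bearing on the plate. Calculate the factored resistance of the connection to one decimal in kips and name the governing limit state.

Bolt shear: A_b = π(1.125)²/4 = 0.99402 in². φR_n = 0.75 × 54 × 0.99402 × 4 × 1 = 161.0 kips.
Bearing (0.375 in plate, F_u = 65 ksi): end bolts L_c = 2.1875 − 1.25/2 = 1.5625, R_n = min(1.2×1.5625×0.375×65, 2.4×1.125×0.375×65) = 45.703 kips/bolt; interior L_c = 3.0625 − 1.25 = 1.8125, R_n = 53.016 kips/bolt. φR_n = 0.75 × (1×45.703 + 3×53.016) = 153.6 kips.
Governing: min(161.0, 153.6) = 153.6 kips → bearing.

153.6 kips (bearing governs)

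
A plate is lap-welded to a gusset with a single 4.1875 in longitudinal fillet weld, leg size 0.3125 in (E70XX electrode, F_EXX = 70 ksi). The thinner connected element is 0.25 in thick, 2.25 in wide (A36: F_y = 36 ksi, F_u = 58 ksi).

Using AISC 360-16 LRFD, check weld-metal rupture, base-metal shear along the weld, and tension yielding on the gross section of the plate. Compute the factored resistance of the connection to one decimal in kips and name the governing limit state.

Weld metal: throat = 0.707×0.3125 = 0.22094 in, L = 4.1875 in. φR_n = 0.75 × 0.6 × 70 × 0.22094 × 4.1875 = 29.1 kips.
Base metal shear (0.25 in plate): yield φR_n = 1.0×0.6×36×0.25×4.1875 = 22.6 kips; rupture φR_n = 0.75×0.6×58×0.25×4.1875 = 27.3 kips; take 22.6 kips (yield).
Tension yield (gross): A_g = 2.25×0.25 = 0.5625 in². φR_n = 0.90 × 36 × 0.5625 = 18.2 kips.
Governing: min(29.1, 22.6, 18.2) = 18.2 kips → gross-section yield.

18.2 kips (gross-section yield governs)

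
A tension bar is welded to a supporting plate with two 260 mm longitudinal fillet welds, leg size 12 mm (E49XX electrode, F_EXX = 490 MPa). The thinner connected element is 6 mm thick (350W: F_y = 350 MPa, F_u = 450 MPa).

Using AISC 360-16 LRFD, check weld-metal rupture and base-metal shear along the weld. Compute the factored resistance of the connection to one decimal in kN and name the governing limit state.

631.8 kN (base-metal shear governs)

Weld metal: throat = 0.707×12 = 8.484 mm, L = 2×260 = 520 mm. φR_n = 0.75 × 0.6 × 490 × 8.484 × 520 = 972.8 kN.
Base metal shear (6 mm plate): yield φR_n = 1.0×0.6×350×6×520 = 655.2 kN; rupture φR_n = 0.75×0.6×450×6×520 = 631.8 kN; take 631.8 kN (rupture).
Governing: min(972.8, 631.8) = 631.8 kN → base-metal shear.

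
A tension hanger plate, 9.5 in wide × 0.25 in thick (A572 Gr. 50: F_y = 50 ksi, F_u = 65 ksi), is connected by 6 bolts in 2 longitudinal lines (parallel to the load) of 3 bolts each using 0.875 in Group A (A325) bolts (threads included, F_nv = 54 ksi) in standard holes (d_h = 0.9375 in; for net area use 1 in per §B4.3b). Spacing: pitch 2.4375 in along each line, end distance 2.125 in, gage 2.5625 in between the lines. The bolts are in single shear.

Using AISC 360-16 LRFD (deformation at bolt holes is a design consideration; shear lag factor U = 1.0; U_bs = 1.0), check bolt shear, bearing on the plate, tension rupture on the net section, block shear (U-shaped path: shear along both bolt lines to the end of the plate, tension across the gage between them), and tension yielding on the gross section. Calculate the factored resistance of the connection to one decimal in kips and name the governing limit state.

84.9 kips (block shear governs)

Bolt shear: A_b = π(0.875)²/4 = 0.60132 in². φR_n = 0.75 × 54 × 0.60132 × 6 × 1 = 146.1 kips.
Bearing (0.25 in plate, F_u = 65 ksi): end bolts L_c = 2.125 − 0.9375/2 = 1.65625, R_n = min(1.2×1.65625×0.25×65, 2.4×0.875×0.25×65) = 32.297 kips/bolt; interior L_c = 2.4375 − 0.9375 = 1.5, R_n = 29.25 kips/bolt. φR_n = 0.75 × (2×32.297 + 4×29.25) = 136.2 kips.
Tension rupture (net): A_n = (9.5 − 2×1)×0.25 = 1.875 in² (U = 1.0, A_e = A_n). φR_n = 0.75 × 65 × 1.875 = 91.4 kips.
Block shear: shear path 2×[2.125+2×2.4375] = 2×7 in, A_gv = 3.5, A_nv = 2×(7 − 2.5×1)×0.25 = 2.25 in²; tension across gage: (2.5625 − 1×1)×0.25 = 0.39063 in². R_n = min(0.6×65×2.25, 0.6×50×3.5) + 1.0×65×0.39063 = min(87.75, 105) + 25.391 = 113.14 kips. φR_n = 0.75 × 113.14 = 84.9 kips.
Tension yield (gross): A_g = 9.5×0.25 = 2.375 in². φR_n = 0.90 × 50 × 2.375 = 106.9 kips.
Governing: min(146.1, 136.2, 91.4, 84.9, 106.9) = 84.9 kips → block shear.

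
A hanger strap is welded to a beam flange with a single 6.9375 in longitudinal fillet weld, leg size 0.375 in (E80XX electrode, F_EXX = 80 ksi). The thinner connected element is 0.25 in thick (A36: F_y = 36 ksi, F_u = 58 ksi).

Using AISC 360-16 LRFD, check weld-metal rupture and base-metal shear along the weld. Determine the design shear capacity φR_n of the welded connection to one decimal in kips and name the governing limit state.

37.5 kips (base-metal shear governs)

Weld metal: throat = 0.707×0.375 = 0.26513 in, L = 6.9375 in. φR_n = 0.75 × 0.6 × 80 × 0.26513 × 6.9375 = 66.2 kips.
Base metal shear (0.25 in plate): yield φR_n = 1.0×0.6×36×0.25×6.9375 = 37.5 kips; rupture φR_n = 0.75×0.6×58×0.25×6.9375 = 45.3 kips; take 37.5 kips (yield).
Governing: min(66.2, 37.5) = 37.5 kips → base-metal shear.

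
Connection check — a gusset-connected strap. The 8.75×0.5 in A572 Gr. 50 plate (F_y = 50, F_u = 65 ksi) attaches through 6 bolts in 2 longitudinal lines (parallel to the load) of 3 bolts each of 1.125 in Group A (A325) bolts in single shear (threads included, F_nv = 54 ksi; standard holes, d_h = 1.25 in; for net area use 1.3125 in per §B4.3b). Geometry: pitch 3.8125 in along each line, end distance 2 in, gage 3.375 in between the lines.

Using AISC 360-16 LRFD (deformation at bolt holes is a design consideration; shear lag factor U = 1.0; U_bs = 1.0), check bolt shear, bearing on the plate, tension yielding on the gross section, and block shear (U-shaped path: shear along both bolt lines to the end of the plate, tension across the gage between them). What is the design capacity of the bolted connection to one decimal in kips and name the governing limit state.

Bolt shear: A_b = π(1.125)²/4 = 0.99402 in². φR_n = 0.75 × 54 × 0.99402 × 6 × 1 = 241.5 kips.
Bearing (0.5 in plate, F_u = 65 ksi): end bolts L_c = 2 − 1.25/2 = 1.375, R_n = min(1.2×1.375×0.5×65, 2.4×1.125×0.5×65) = 53.625 kips/bolt; interior L_c = 3.8125 − 1.25 = 2.5625, R_n = 87.75 kips/bolt. φR_n = 0.75 × (2×53.625 + 4×87.75) = 343.7 kips.
Tension yield (gross): A_g = 8.75×0.5 = 4.375 in². φR_n = 0.90 × 50 × 4.375 = 196.9 kips.
Block shear: shear path 2×[2+2×3.8125] = 2×9.625 in, A_gv = 9.625, A_nv = 2×(9.625 − 2.5×1.3125)×0.5 = 6.3438 in²; tension across gage: (3.375 − 1×1.3125)×0.5 = 1.0313 in². R_n = min(0.6×65×6.3438, 0.6×50×9.625) + 1.0×65×1.0313 = min(247.41, 288.75) + 67.035 = 314.45 kips. φR_n = 0.75 × 314.45 = 235.8 kips.
Governing: min(241.5, 343.7, 196.9, 235.8) = 196.9 kips → gross-section yield.

196.9 kips (gross-section yield governs)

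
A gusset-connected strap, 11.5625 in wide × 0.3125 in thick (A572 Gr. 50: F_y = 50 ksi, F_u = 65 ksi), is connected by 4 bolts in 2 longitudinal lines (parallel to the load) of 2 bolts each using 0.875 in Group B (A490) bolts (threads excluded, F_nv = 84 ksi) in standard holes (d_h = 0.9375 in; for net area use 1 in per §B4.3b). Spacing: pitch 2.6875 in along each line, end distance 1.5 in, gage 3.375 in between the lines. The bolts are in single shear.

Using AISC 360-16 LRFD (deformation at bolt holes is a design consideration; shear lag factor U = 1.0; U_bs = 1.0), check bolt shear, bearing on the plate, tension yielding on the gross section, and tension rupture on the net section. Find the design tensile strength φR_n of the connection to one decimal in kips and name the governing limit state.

Bolt shear: A_b = π(0.875)²/4 = 0.60132 in². φR_n = 0.75 × 84 × 0.60132 × 4 × 1 = 151.5 kips.
Bearing (0.3125 in plate, F_u = 65 ksi): end bolts L_c = 1.5 − 0.9375/2 = 1.03125, R_n = min(1.2×1.03125×0.3125×65, 2.4×0.875×0.3125×65) = 25.137 kips/bolt; interior L_c = 2.6875 − 0.9375 = 1.75, R_n = 42.656 kips/bolt. φR_n = 0.75 × (2×25.137 + 2×42.656) = 101.7 kips.
Tension yield (gross): A_g = 11.5625×0.3125 = 3.6133 in². φR_n = 0.90 × 50 × 3.6133 = 162.6 kips.
Tension rupture (net): A_n = (11.5625 − 2×1)×0.3125 = 2.9883 in² (U = 1.0, A_e = A_n). φR_n = 0.75 × 65 × 2.9883 = 145.7 kips.
Governing: min(151.5, 101.7, 162.6, 145.7) = 101.7 kips → bearing.

101.7 kips (bearing governs)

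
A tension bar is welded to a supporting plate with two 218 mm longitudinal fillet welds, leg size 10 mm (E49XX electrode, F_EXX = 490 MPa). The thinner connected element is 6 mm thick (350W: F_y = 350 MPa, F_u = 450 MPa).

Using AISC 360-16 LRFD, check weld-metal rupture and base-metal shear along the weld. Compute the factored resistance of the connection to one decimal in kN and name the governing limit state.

Weld metal: throat = 0.707×10 = 7.07 mm, L = 2×218 = 436 mm. φR_n = 0.75 × 0.6 × 490 × 7.07 × 436 = 679.7 kN.
Base metal shear (6 mm plate): yield φR_n = 1.0×0.6×350×6×436 = 549.4 kN; rupture φR_n = 0.75×0.6×450×6×436 = 529.7 kN; take 529.7 kN (rupture).
Governing: min(679.7, 529.7) = 529.7 kN → base-metal shear.

529.7 kN (base-metal shear governs)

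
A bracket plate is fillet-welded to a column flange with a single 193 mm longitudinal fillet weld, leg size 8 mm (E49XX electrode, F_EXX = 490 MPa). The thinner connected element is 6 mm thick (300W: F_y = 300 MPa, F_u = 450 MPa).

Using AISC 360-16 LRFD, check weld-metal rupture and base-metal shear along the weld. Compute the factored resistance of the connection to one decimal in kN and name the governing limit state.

208.4 kN (base-metal shear governs)

Weld metal: throat = 0.707×8 = 5.656 mm, L = 193 mm. φR_n = 0.75 × 0.6 × 490 × 5.656 × 193 = 240.7 kN.
Base metal shear (6 mm plate): yield φR_n = 1.0×0.6×300×6×193 = 208.4 kN; rupture φR_n = 0.75×0.6×450×6×193 = 234.5 kN; take 208.4 kN (yield).
Governing: min(240.7, 208.4) = 208.4 kN → base-metal shear.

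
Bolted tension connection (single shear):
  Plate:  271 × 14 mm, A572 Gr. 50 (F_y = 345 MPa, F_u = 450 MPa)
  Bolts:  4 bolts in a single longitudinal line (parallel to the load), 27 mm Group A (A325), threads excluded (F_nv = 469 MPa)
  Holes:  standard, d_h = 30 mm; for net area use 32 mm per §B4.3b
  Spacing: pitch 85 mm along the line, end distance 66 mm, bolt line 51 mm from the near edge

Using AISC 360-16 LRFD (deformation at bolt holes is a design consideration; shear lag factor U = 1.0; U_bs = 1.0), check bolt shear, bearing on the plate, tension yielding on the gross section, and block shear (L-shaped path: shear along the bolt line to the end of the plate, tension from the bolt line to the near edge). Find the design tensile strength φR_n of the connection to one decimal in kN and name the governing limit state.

757.9 kN (block shear governs)

Bolt shear: A_b = π(27)²/4 = 572.56 mm². φR_n = 0.75 × 469 × 572.56 × 4 × 1 = 805.6 kN.
Bearing (14 mm plate, F_u = 450 MPa): end bolts L_c = 66 − 30/2 = 51, R_n = min(1.2×51×14×450, 2.4×27×14×450) = 385.56 kN/bolt; interior L_c = 85 − 30 = 55, R_n = 408.24 kN/bolt. φR_n = 0.75 × (1×385.56 + 3×408.24) = 1207.7 kN.
Tension yield (gross): A_g = 271×14 = 3794 mm². φR_n = 0.90 × 345 × 3794 = 1178.0 kN.
Block shear: shear path 1×[66+3×85] = 1×321 mm, A_gv = 4494, A_nv = 1×(321 − 3.5×32)×14 = 2926 mm²; tension to near edge: (51 − 0.5×32)×14 = 490 mm². R_n = min(0.6×450×2926, 0.6×345×4494) + 1.0×450×490 = min(790.02, 930.26) + 220.5 = 1010.5 kN. φR_n = 0.75 × 1010.5 = 757.9 kN.
Governing: min(805.6, 1207.7, 1178.0, 757.9) = 757.9 kN → block shear.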